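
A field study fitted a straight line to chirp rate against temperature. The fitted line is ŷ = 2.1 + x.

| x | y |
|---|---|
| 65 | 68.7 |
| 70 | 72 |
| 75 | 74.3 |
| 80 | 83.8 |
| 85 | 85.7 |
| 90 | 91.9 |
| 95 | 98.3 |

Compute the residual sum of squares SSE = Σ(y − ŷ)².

SSE = 16.74

x=65: ŷ = 2.1 + 65 = 67.1; e = 68.7 − 67.1 = 1.6
x=70: ŷ = 2.1 + 70 = 72.1; e = 72 − 72.1 = -0.1
x=75: ŷ = 2.1 + 75 = 77.1; e = 74.3 − 77.1 = -2.8
x=80: ŷ = 2.1 + 80 = 82.1; e = 83.8 − 82.1 = 1.7
x=85: ŷ = 2.1 + 85 = 87.1; e = 85.7 − 87.1 = -1.4
x=90: ŷ = 2.1 + 90 = 92.1; e = 91.9 − 92.1 = -0.2
x=95: ŷ = 2.1 + 95 = 97.1; e = 98.3 − 97.1 = 1.2
SSE = 2.56 + 0.01 + 7.84 + 2.89 + 1.96 + 0.04 + 1.44 = 16.74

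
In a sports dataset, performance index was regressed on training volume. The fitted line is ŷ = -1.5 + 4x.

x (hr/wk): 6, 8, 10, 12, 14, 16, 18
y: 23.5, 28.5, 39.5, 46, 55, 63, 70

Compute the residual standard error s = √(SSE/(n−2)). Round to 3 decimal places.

x=6: ŷ = -1.5 + 4·6 = 22.5; e = 23.5 − 22.5 = 1
x=8: ŷ = -1.5 + 4·8 = 30.5; e = 28.5 − 30.5 = -2
x=10: ŷ = -1.5 + 4·10 = 38.5; e = 39.5 − 38.5 = 1
x=12: ŷ = -1.5 + 4·12 = 46.5; e = 46 − 46.5 = -0.5
x=14: ŷ = -1.5 + 4·14 = 54.5; e = 55 − 54.5 = 0.5
x=16: ŷ = -1.5 + 4·16 = 62.5; e = 63 − 62.5 = 0.5
x=18: ŷ = -1.5 + 4·18 = 70.5; e = 70 − 70.5 = -0.5
SSE = 1 + 4 + 1 + 0.25 + 0.25 + 0.25 + 0.25 = 7
s = √(7/5) = √1.4 ≈ 1.183

s = 1.183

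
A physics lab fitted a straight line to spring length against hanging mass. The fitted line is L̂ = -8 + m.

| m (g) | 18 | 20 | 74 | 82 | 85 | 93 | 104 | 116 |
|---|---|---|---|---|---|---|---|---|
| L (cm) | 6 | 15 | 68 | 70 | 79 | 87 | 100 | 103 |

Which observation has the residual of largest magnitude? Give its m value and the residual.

m=18: L̂ = -8 + 18 = 10; e = 6 − 10 = -4
m=20: L̂ = -8 + 20 = 12; e = 15 − 12 = 3
m=74: L̂ = -8 + 74 = 66; e = 68 − 66 = 2
m=82: L̂ = -8 + 82 = 74; e = 70 − 74 = -4
m=85: L̂ = -8 + 85 = 77; e = 79 − 77 = 2
m=93: L̂ = -8 + 93 = 85; e = 87 − 85 = 2
m=104: L̂ = -8 + 104 = 96; e = 100 − 96 = 4
m=116: L̂ = -8 + 116 = 108; e = 103 − 108 = -5
Largest |e| is 5 at m = 116, residual -5.

m = 116, e = -5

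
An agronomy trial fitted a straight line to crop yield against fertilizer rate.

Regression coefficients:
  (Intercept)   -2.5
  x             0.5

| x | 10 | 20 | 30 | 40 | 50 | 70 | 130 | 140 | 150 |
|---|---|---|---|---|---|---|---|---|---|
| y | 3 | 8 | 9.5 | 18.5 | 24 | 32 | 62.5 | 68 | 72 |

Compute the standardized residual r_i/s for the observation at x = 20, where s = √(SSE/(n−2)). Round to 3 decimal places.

x=10: ŷ = -2.5 + 0.5·10 = 2.5; r = 3 − 2.5 = 0.5
x=20: ŷ = -2.5 + 0.5·20 = 7.5; r = 8 − 7.5 = 0.5
x=30: ŷ = -2.5 + 0.5·30 = 12.5; r = 9.5 − 12.5 = -3
x=40: ŷ = -2.5 + 0.5·40 = 17.5; r = 18.5 − 17.5 = 1
x=50: ŷ = -2.5 + 0.5·50 = 22.5; r = 24 − 22.5 = 1.5
x=70: ŷ = -2.5 + 0.5·70 = 32.5; r = 32 − 32.5 = -0.5
x=130: ŷ = -2.5 + 0.5·130 = 62.5; r = 62.5 − 62.5 = 0
x=140: ŷ = -2.5 + 0.5·140 = 67.5; r = 68 − 67.5 = 0.5
x=150: ŷ = -2.5 + 0.5·150 = 72.5; r = 72 − 72.5 = -0.5
SSE = 0.25 + 0.25 + 9 + 1 + 2.25 + 0.25 + 0 + 0.25 + 0.25 = 13.5
s = √(13.5/7) = 1.38873
r/s = 0.5 / 1.38873 = 0.360

0.360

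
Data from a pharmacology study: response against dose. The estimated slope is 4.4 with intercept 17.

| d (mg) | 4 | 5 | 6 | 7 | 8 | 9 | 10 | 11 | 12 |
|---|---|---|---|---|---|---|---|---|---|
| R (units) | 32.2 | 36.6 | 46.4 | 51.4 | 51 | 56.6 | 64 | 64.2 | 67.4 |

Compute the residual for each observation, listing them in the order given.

-2.4, -2.4, 3, 3.6, -1.2, 0, 3, -1.2, -2.4

d=4: ŷ = 17 + 4.4·4 = 34.6; e = 32.2 − 34.6 = -2.4
d=5: ŷ = 17 + 4.4·5 = 39; e = 36.6 − 39 = -2.4
d=6: ŷ = 17 + 4.4·6 = 43.4; e = 46.4 − 43.4 = 3
d=7: ŷ = 17 + 4.4·7 = 47.8; e = 51.4 − 47.8 = 3.6
d=8: ŷ = 17 + 4.4·8 = 52.2; e = 51 − 52.2 = -1.2
d=9: ŷ = 17 + 4.4·9 = 56.6; e = 56.6 − 56.6 = 0
d=10: ŷ = 17 + 4.4·10 = 61; e = 64 − 61 = 3
d=11: ŷ = 17 + 4.4·11 = 65.4; e = 64.2 − 65.4 = -1.2
d=12: ŷ = 17 + 4.4·12 = 69.8; e = 67.4 − 69.8 = -2.4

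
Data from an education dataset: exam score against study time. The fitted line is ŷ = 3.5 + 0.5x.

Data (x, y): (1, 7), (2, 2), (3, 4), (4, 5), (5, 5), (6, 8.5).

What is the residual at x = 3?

ŷ = 3.5 + 0.5·3 = 5
r = 4 − 5 = -1

r = -1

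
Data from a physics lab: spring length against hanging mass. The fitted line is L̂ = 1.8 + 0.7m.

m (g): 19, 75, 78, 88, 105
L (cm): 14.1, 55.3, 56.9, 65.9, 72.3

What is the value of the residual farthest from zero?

m=19: L̂ = 1.8 + 0.7·19 = 15.1; e = 14.1 − 15.1 = -1
m=75: L̂ = 1.8 + 0.7·75 = 54.3; e = 55.3 − 54.3 = 1
m=78: L̂ = 1.8 + 0.7·78 = 56.4; e = 56.9 − 56.4 = 0.5
m=88: L̂ = 1.8 + 0.7·88 = 63.4; e = 65.9 − 63.4 = 2.5
m=105: L̂ = 1.8 + 0.7·105 = 75.3; e = 72.3 − 75.3 = -3
Largest |e| is 3 at m = 105, residual -3.

e = -3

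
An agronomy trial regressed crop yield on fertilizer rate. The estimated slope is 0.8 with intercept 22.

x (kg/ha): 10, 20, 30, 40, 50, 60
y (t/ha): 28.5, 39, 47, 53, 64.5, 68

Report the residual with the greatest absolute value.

x=10: ŷ = 22 + 0.8·10 = 30; e = 28.5 − 30 = -1.5
x=20: ŷ = 22 + 0.8·20 = 38; e = 39 − 38 = 1
x=30: ŷ = 22 + 0.8·30 = 46; e = 47 − 46 = 1
x=40: ŷ = 22 + 0.8·40 = 54; e = 53 − 54 = -1
x=50: ŷ = 22 + 0.8·50 = 62; e = 64.5 − 62 = 2.5
x=60: ŷ = 22 + 0.8·60 = 70; e = 68 − 70 = -2
Largest |e| is 2.5 at x = 50, residual 2.5.

e = 2.5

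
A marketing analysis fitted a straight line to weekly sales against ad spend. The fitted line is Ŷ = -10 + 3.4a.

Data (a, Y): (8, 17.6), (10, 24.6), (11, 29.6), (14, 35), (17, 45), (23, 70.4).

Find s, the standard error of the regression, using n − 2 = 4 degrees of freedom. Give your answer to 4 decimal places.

a=8: Ŷ = -10 + 3.4·8 = 17.2; r = 17.6 − 17.2 = 0.4
a=10: Ŷ = -10 + 3.4·10 = 24; r = 24.6 − 24 = 0.6
a=11: Ŷ = -10 + 3.4·11 = 27.4; r = 29.6 − 27.4 = 2.2
a=14: Ŷ = -10 + 3.4·14 = 37.6; r = 35 − 37.6 = -2.6
a=17: Ŷ = -10 + 3.4·17 = 47.8; r = 45 − 47.8 = -2.8
a=23: Ŷ = -10 + 3.4·23 = 68.2; r = 70.4 − 68.2 = 2.2
SSE = 0.16 + 0.36 + 4.84 + 6.76 + 7.84 + 4.84 = 24.8
s = √(24.8/4) = √6.2 ≈ 2.4900

s = 2.4900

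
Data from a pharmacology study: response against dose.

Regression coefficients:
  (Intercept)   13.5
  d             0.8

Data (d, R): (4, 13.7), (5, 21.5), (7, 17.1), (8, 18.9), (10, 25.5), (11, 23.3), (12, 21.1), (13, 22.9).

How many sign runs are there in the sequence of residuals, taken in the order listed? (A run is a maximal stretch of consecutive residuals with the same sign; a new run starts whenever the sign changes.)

d=4: R̂ = 13.5 + 0.8·4 = 16.7; e = 13.7 − 16.7 = -3
d=5: R̂ = 13.5 + 0.8·5 = 17.5; e = 21.5 − 17.5 = 4
d=7: R̂ = 13.5 + 0.8·7 = 19.1; e = 17.1 − 19.1 = -2
d=8: R̂ = 13.5 + 0.8·8 = 19.9; e = 18.9 − 19.9 = -1
d=10: R̂ = 13.5 + 0.8·10 = 21.5; e = 25.5 − 21.5 = 4
d=11: R̂ = 13.5 + 0.8·11 = 22.3; e = 23.3 − 22.3 = 1
d=12: R̂ = 13.5 + 0.8·12 = 23.1; e = 21.1 − 23.1 = -2
d=13: R̂ = 13.5 + 0.8·13 = 23.9; e = 22.9 − 23.9 = -1
Signs: − + − − + + − −
Runs: −×1, +×1, −×2, +×2, −×2 → 5

5 runs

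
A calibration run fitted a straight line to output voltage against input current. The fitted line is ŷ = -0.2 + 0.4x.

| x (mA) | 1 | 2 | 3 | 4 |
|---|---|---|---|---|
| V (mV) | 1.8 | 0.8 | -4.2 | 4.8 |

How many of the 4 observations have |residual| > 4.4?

1

x=1: ŷ = -0.2 + 0.4·1 = 0.2; r = 1.8 − 0.2 = 1.6
x=2: ŷ = -0.2 + 0.4·2 = 0.6; r = 0.8 − 0.6 = 0.2
x=3: ŷ = -0.2 + 0.4·3 = 1; r = -4.2 − 1 = -5.2
x=4: ŷ = -0.2 + 0.4·4 = 1.4; r = 4.8 − 1.4 = 3.4
|r| > 4.4: x=3 (|r|=5.2) → 1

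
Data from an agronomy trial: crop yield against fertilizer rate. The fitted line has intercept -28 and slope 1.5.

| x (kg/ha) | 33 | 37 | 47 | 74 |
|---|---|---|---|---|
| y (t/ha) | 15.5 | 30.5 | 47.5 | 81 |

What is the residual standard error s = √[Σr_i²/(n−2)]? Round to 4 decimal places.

s = 6.0828

x=33: ŷ = -28 + 1.5·33 = 21.5; r = 15.5 − 21.5 = -6
x=37: ŷ = -28 + 1.5·37 = 27.5; r = 30.5 − 27.5 = 3
x=47: ŷ = -28 + 1.5·47 = 42.5; r = 47.5 − 42.5 = 5
x=74: ŷ = -28 + 1.5·74 = 83; r = 81 − 83 = -2
SSE = 36 + 9 + 25 + 4 = 74
s = √(74/2) = √37 ≈ 6.0828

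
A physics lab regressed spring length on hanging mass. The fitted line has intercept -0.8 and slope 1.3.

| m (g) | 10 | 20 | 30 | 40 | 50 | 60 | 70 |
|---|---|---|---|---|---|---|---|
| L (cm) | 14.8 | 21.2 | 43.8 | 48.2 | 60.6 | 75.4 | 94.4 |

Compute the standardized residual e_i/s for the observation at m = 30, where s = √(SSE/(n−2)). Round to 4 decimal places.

1.2717

m=10: L̂ = -0.8 + 1.3·10 = 12.2; e = 14.8 − 12.2 = 2.6
m=20: L̂ = -0.8 + 1.3·20 = 25.2; e = 21.2 − 25.2 = -4
m=30: L̂ = -0.8 + 1.3·30 = 38.2; e = 43.8 − 38.2 = 5.6
m=40: L̂ = -0.8 + 1.3·40 = 51.2; e = 48.2 − 51.2 = -3
m=50: L̂ = -0.8 + 1.3·50 = 64.2; e = 60.6 − 64.2 = -3.6
m=60: L̂ = -0.8 + 1.3·60 = 77.2; e = 75.4 − 77.2 = -1.8
m=70: L̂ = -0.8 + 1.3·70 = 90.2; e = 94.4 − 90.2 = 4.2
SSE = 6.76 + 16 + 31.36 + 9 + 12.96 + 3.24 + 17.64 = 96.96
s = √(96.96/5) = 4.40363
e/s = 5.6 / 4.40363 = 1.2717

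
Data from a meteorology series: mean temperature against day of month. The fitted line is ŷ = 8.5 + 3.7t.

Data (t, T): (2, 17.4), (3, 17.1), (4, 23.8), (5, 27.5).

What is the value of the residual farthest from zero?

r = -2.5

t=2: ŷ = 8.5 + 3.7·2 = 15.9; r = 17.4 − 15.9 = 1.5
t=3: ŷ = 8.5 + 3.7·3 = 19.6; r = 17.1 − 19.6 = -2.5
t=4: ŷ = 8.5 + 3.7·4 = 23.3; r = 23.8 − 23.3 = 0.5
t=5: ŷ = 8.5 + 3.7·5 = 27; r = 27.5 − 27 = 0.5
Largest |r| is 2.5 at t = 3, residual -2.5.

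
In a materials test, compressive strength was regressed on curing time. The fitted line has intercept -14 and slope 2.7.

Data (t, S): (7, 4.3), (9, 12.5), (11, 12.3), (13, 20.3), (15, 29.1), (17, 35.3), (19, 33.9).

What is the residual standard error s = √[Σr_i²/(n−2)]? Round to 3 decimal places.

t=7: Ŝ = -14 + 2.7·7 = 4.9; r = 4.3 − 4.9 = -0.6
t=9: Ŝ = -14 + 2.7·9 = 10.3; r = 12.5 − 10.3 = 2.2
t=11: Ŝ = -14 + 2.7·11 = 15.7; r = 12.3 − 15.7 = -3.4
t=13: Ŝ = -14 + 2.7·13 = 21.1; r = 20.3 − 21.1 = -0.8
t=15: Ŝ = -14 + 2.7·15 = 26.5; r = 29.1 − 26.5 = 2.6
t=17: Ŝ = -14 + 2.7·17 = 31.9; r = 35.3 − 31.9 = 3.4
t=19: Ŝ = -14 + 2.7·19 = 37.3; r = 33.9 − 37.3 = -3.4
SSE = 0.36 + 4.84 + 11.56 + 0.64 + 6.76 + 11.56 + 11.56 = 47.28
s = √(47.28/5) = √9.456 ≈ 3.075

s = 3.075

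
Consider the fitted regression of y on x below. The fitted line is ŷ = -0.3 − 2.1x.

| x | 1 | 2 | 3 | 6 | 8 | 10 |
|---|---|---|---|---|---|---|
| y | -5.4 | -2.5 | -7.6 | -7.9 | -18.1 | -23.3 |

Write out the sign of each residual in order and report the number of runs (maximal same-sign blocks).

5 runs

x=1: ŷ = -0.3 − 2.1·1 = -2.4; r = -5.4 − (-2.4) = -3
x=2: ŷ = -0.3 − 2.1·2 = -4.5; r = -2.5 − (-4.5) = 2
x=3: ŷ = -0.3 − 2.1·3 = -6.6; r = -7.6 − (-6.6) = -1
x=6: ŷ = -0.3 − 2.1·6 = -12.9; r = -7.9 − (-12.9) = 5
x=8: ŷ = -0.3 − 2.1·8 = -17.1; r = -18.1 − (-17.1) = -1
x=10: ŷ = -0.3 − 2.1·10 = -21.3; r = -23.3 − (-21.3) = -2
Signs: − + − + − −
Runs: −×1, +×1, −×1, +×1, −×2 → 5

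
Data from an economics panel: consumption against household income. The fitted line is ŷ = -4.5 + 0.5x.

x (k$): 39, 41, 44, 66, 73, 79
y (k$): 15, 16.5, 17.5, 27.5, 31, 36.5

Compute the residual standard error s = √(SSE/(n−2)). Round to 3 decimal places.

x=39: ŷ = -4.5 + 0.5·39 = 15; e = 15 − 15 = 0
x=41: ŷ = -4.5 + 0.5·41 = 16; e = 16.5 − 16 = 0.5
x=44: ŷ = -4.5 + 0.5·44 = 17.5; e = 17.5 − 17.5 = 0
x=66: ŷ = -4.5 + 0.5·66 = 28.5; e = 27.5 − 28.5 = -1
x=73: ŷ = -4.5 + 0.5·73 = 32; e = 31 − 32 = -1
x=79: ŷ = -4.5 + 0.5·79 = 35; e = 36.5 − 35 = 1.5
SSE = 0 + 0.25 + 0 + 1 + 1 + 2.25 = 4.5
s = √(4.5/4) = √1.125 ≈ 1.061

s = 1.061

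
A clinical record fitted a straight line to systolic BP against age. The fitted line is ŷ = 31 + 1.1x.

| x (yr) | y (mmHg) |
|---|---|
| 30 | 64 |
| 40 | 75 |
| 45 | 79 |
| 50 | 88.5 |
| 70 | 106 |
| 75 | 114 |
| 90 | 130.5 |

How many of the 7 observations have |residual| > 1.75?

2

x=30: ŷ = 31 + 1.1·30 = 64; r = 64 − 64 = 0
x=40: ŷ = 31 + 1.1·40 = 75; r = 75 − 75 = 0
x=45: ŷ = 31 + 1.1·45 = 80.5; r = 79 − 80.5 = -1.5
x=50: ŷ = 31 + 1.1·50 = 86; r = 88.5 − 86 = 2.5
x=70: ŷ = 31 + 1.1·70 = 108; r = 106 − 108 = -2
x=75: ŷ = 31 + 1.1·75 = 113.5; r = 114 − 113.5 = 0.5
x=90: ŷ = 31 + 1.1·90 = 130; r = 130.5 − 130 = 0.5
|r| > 1.75: x=50 (|r|=2.5), x=70 (|r|=2) → 2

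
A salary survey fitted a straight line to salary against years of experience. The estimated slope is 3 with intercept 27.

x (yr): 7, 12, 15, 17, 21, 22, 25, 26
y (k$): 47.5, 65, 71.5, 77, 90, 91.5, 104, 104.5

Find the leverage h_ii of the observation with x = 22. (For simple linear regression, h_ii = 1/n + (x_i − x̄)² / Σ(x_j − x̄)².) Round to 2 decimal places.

x̄ = (7 + 12 + 15 + 17 + 21 + 22 + 25 + 26)/8 = 18.125
Σ(x − x̄)² = 123.766 + 37.5156 + 9.76562 + 1.26562 + 8.26562 + 15.0156 + 47.2656 + 62.0156 = 304.875
h = 1/8 + (3.875)²/304.875 = 0.125 + 0.0492517 = 0.17

h = 0.17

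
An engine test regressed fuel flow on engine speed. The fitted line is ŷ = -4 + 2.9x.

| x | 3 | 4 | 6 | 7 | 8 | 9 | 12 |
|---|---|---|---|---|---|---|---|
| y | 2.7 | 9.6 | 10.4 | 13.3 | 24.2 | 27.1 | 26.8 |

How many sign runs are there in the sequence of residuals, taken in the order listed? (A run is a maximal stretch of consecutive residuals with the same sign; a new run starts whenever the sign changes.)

x=3: ŷ = -4 + 2.9·3 = 4.7; r = 2.7 − 4.7 = -2
x=4: ŷ = -4 + 2.9·4 = 7.6; r = 9.6 − 7.6 = 2
x=6: ŷ = -4 + 2.9·6 = 13.4; r = 10.4 − 13.4 = -3
x=7: ŷ = -4 + 2.9·7 = 16.3; r = 13.3 − 16.3 = -3
x=8: ŷ = -4 + 2.9·8 = 19.2; r = 24.2 − 19.2 = 5
x=9: ŷ = -4 + 2.9·9 = 22.1; r = 27.1 − 22.1 = 5
x=12: ŷ = -4 + 2.9·12 = 30.8; r = 26.8 − 30.8 = -4
Signs: − + − − + + −
Runs: −×1, +×1, −×2, +×2, −×1 → 5

5 runs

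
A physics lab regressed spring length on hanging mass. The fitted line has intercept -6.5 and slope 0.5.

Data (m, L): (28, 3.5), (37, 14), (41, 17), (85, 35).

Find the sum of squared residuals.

m=28: L̂ = -6.5 + 0.5·28 = 7.5; r = 3.5 − 7.5 = -4
m=37: L̂ = -6.5 + 0.5·37 = 12; r = 14 − 12 = 2
m=41: L̂ = -6.5 + 0.5·41 = 14; r = 17 − 14 = 3
m=85: L̂ = -6.5 + 0.5·85 = 36; r = 35 − 36 = -1
SSE = 16 + 4 + 9 + 1 = 30

SSE = 30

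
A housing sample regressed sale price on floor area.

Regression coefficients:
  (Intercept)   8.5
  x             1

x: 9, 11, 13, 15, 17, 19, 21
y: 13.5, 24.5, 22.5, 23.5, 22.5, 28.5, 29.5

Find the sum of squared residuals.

x=9: ŷ = 8.5 + 9 = 17.5; e = 13.5 − 17.5 = -4
x=11: ŷ = 8.5 + 11 = 19.5; e = 24.5 − 19.5 = 5
x=13: ŷ = 8.5 + 13 = 21.5; e = 22.5 − 21.5 = 1
x=15: ŷ = 8.5 + 15 = 23.5; e = 23.5 − 23.5 = 0
x=17: ŷ = 8.5 + 17 = 25.5; e = 22.5 − 25.5 = -3
x=19: ŷ = 8.5 + 19 = 27.5; e = 28.5 − 27.5 = 1
x=21: ŷ = 8.5 + 21 = 29.5; e = 29.5 − 29.5 = 0
SSE = 16 + 25 + 1 + 0 + 9 + 1 + 0 = 52

SSE = 52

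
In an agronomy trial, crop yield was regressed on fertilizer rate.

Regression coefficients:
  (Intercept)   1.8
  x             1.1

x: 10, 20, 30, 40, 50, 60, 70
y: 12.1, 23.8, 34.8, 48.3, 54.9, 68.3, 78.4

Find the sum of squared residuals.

SSE = 10.76

x=10: ŷ = 1.8 + 1.1·10 = 12.8; r = 12.1 − 12.8 = -0.7
x=20: ŷ = 1.8 + 1.1·20 = 23.8; r = 23.8 − 23.8 = 0
x=30: ŷ = 1.8 + 1.1·30 = 34.8; r = 34.8 − 34.8 = 0
x=40: ŷ = 1.8 + 1.1·40 = 45.8; r = 48.3 − 45.8 = 2.5
x=50: ŷ = 1.8 + 1.1·50 = 56.8; r = 54.9 − 56.8 = -1.9
x=60: ŷ = 1.8 + 1.1·60 = 67.8; r = 68.3 − 67.8 = 0.5
x=70: ŷ = 1.8 + 1.1·70 = 78.8; r = 78.4 − 78.8 = -0.4
SSE = 0.49 + 0 + 0 + 6.25 + 3.61 + 0.25 + 0.16 = 10.76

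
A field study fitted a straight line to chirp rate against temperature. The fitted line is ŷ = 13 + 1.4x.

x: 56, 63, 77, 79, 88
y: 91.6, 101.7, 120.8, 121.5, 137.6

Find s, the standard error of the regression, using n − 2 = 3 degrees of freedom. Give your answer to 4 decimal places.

s = 1.4900

x=56: ŷ = 13 + 1.4·56 = 91.4; e = 91.6 − 91.4 = 0.2
x=63: ŷ = 13 + 1.4·63 = 101.2; e = 101.7 − 101.2 = 0.5
x=77: ŷ = 13 + 1.4·77 = 120.8; e = 120.8 − 120.8 = 0
x=79: ŷ = 13 + 1.4·79 = 123.6; e = 121.5 − 123.6 = -2.1
x=88: ŷ = 13 + 1.4·88 = 136.2; e = 137.6 − 136.2 = 1.4
SSE = 0.04 + 0.25 + 0 + 4.41 + 1.96 = 6.66
s = √(6.66/3) = √2.22 ≈ 1.4900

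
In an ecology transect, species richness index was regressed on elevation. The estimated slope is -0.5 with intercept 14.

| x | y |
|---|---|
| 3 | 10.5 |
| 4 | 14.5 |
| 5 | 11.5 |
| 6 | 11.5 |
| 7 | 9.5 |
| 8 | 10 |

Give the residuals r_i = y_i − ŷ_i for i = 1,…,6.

-2, 2.5, 0, 0.5, -1, 0

x=3: ŷ = 14 − 0.5·3 = 12.5; r = 10.5 − 12.5 = -2
x=4: ŷ = 14 − 0.5·4 = 12; r = 14.5 − 12 = 2.5
x=5: ŷ = 14 − 0.5·5 = 11.5; r = 11.5 − 11.5 = 0
x=6: ŷ = 14 − 0.5·6 = 11; r = 11.5 − 11 = 0.5
x=7: ŷ = 14 − 0.5·7 = 10.5; r = 9.5 − 10.5 = -1
x=8: ŷ = 14 − 0.5·8 = 10; r = 10 − 10 = 0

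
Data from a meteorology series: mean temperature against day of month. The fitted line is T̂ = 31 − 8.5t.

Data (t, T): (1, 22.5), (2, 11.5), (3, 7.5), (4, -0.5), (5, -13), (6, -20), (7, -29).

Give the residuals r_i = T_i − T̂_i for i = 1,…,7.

0, -2.5, 2, 2.5, -1.5, 0, -0.5

t=1: T̂ = 31 − 8.5·1 = 22.5; r = 22.5 − 22.5 = 0
t=2: T̂ = 31 − 8.5·2 = 14; r = 11.5 − 14 = -2.5
t=3: T̂ = 31 − 8.5·3 = 5.5; r = 7.5 − 5.5 = 2
t=4: T̂ = 31 − 8.5·4 = -3; r = -0.5 − (-3) = 2.5
t=5: T̂ = 31 − 8.5·5 = -11.5; r = -13 − (-11.5) = -1.5
t=6: T̂ = 31 − 8.5·6 = -20; r = -20 − (-20) = 0
t=7: T̂ = 31 − 8.5·7 = -28.5; r = -29 − (-28.5) = -0.5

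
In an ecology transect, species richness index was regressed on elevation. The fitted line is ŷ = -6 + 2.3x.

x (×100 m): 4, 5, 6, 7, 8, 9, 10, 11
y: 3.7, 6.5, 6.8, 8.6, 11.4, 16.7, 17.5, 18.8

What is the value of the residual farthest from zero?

e = 2

x=4: ŷ = -6 + 2.3·4 = 3.2; e = 3.7 − 3.2 = 0.5
x=5: ŷ = -6 + 2.3·5 = 5.5; e = 6.5 − 5.5 = 1
x=6: ŷ = -6 + 2.3·6 = 7.8; e = 6.8 − 7.8 = -1
x=7: ŷ = -6 + 2.3·7 = 10.1; e = 8.6 − 10.1 = -1.5
x=8: ŷ = -6 + 2.3·8 = 12.4; e = 11.4 − 12.4 = -1
x=9: ŷ = -6 + 2.3·9 = 14.7; e = 16.7 − 14.7 = 2
x=10: ŷ = -6 + 2.3·10 = 17; e = 17.5 − 17 = 0.5
x=11: ŷ = -6 + 2.3·11 = 19.3; e = 18.8 − 19.3 = -0.5
Largest |e| is 2 at x = 9, residual 2.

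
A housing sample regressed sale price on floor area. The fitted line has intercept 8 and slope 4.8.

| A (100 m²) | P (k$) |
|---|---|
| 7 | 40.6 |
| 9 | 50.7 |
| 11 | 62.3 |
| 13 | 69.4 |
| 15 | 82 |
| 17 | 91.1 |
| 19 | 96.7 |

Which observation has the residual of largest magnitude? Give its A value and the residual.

A = 19, r = -2.5

A=7: ŷ = 8 + 4.8·7 = 41.6; r = 40.6 − 41.6 = -1
A=9: ŷ = 8 + 4.8·9 = 51.2; r = 50.7 − 51.2 = -0.5
A=11: ŷ = 8 + 4.8·11 = 60.8; r = 62.3 − 60.8 = 1.5
A=13: ŷ = 8 + 4.8·13 = 70.4; r = 69.4 − 70.4 = -1
A=15: ŷ = 8 + 4.8·15 = 80; r = 82 − 80 = 2
A=17: ŷ = 8 + 4.8·17 = 89.6; r = 91.1 − 89.6 = 1.5
A=19: ŷ = 8 + 4.8·19 = 99.2; r = 96.7 − 99.2 = -2.5
Largest |r| is 2.5 at A = 19, residual -2.5.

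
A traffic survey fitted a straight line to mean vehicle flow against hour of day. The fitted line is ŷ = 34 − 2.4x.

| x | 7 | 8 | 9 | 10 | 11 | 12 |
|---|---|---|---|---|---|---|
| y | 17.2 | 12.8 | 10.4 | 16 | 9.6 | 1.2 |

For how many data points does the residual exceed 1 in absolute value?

x=7: ŷ = 34 − 2.4·7 = 17.2; r = 17.2 − 17.2 = 0
x=8: ŷ = 34 − 2.4·8 = 14.8; r = 12.8 − 14.8 = -2
x=9: ŷ = 34 − 2.4·9 = 12.4; r = 10.4 − 12.4 = -2
x=10: ŷ = 34 − 2.4·10 = 10; r = 16 − 10 = 6
x=11: ŷ = 34 − 2.4·11 = 7.6; r = 9.6 − 7.6 = 2
x=12: ŷ = 34 − 2.4·12 = 5.2; r = 1.2 − 5.2 = -4
|r| > 1: x=8 (|r|=2), x=9 (|r|=2), x=10 (|r|=6), x=11 (|r|=2), x=12 (|r|=4) → 5

5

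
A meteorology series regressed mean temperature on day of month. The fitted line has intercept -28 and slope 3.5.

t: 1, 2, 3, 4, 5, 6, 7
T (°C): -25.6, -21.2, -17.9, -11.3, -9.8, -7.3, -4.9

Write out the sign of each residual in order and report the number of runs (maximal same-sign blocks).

3 runs

t=1: ŷ = -28 + 3.5·1 = -24.5; e = -25.6 − (-24.5) = -1.1
t=2: ŷ = -28 + 3.5·2 = -21; e = -21.2 − (-21) = -0.2
t=3: ŷ = -28 + 3.5·3 = -17.5; e = -17.9 − (-17.5) = -0.4
t=4: ŷ = -28 + 3.5·4 = -14; e = -11.3 − (-14) = 2.7
t=5: ŷ = -28 + 3.5·5 = -10.5; e = -9.8 − (-10.5) = 0.7
t=6: ŷ = -28 + 3.5·6 = -7; e = -7.3 − (-7) = -0.3
t=7: ŷ = -28 + 3.5·7 = -3.5; e = -4.9 − (-3.5) = -1.4
Signs: − − − + + − −
Runs: −×3, +×2, −×2 → 3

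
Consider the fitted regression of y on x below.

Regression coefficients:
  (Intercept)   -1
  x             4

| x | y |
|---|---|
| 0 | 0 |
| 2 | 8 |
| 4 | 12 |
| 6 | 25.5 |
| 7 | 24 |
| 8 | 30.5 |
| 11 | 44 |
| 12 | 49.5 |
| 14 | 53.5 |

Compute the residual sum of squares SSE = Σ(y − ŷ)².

x=0: ŷ = -1 + 4·0 = -1; e = 0 − (-1) = 1
x=2: ŷ = -1 + 4·2 = 7; e = 8 − 7 = 1
x=4: ŷ = -1 + 4·4 = 15; e = 12 − 15 = -3
x=6: ŷ = -1 + 4·6 = 23; e = 25.5 − 23 = 2.5
x=7: ŷ = -1 + 4·7 = 27; e = 24 − 27 = -3
x=8: ŷ = -1 + 4·8 = 31; e = 30.5 − 31 = -0.5
x=11: ŷ = -1 + 4·11 = 43; e = 44 − 43 = 1
x=12: ŷ = -1 + 4·12 = 47; e = 49.5 − 47 = 2.5
x=14: ŷ = -1 + 4·14 = 55; e = 53.5 − 55 = -1.5
SSE = 1 + 1 + 9 + 6.25 + 9 + 0.25 + 1 + 6.25 + 2.25 = 36

SSE = 36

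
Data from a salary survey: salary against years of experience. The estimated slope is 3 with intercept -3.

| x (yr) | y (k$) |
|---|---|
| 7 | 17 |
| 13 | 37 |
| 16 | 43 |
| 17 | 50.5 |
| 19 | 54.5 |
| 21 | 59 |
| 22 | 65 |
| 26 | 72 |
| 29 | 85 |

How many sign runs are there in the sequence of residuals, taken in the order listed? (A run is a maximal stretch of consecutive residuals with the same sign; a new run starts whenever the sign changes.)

x=7: ŷ = -3 + 3·7 = 18; r = 17 − 18 = -1
x=13: ŷ = -3 + 3·13 = 36; r = 37 − 36 = 1
x=16: ŷ = -3 + 3·16 = 45; r = 43 − 45 = -2
x=17: ŷ = -3 + 3·17 = 48; r = 50.5 − 48 = 2.5
x=19: ŷ = -3 + 3·19 = 54; r = 54.5 − 54 = 0.5
x=21: ŷ = -3 + 3·21 = 60; r = 59 − 60 = -1
x=22: ŷ = -3 + 3·22 = 63; r = 65 − 63 = 2
x=26: ŷ = -3 + 3·26 = 75; r = 72 − 75 = -3
x=29: ŷ = -3 + 3·29 = 84; r = 85 − 84 = 1
Signs: − + − + + − + − +
Runs: −×1, +×1, −×1, +×2, −×1, +×1, −×1, +×1 → 8

8 runs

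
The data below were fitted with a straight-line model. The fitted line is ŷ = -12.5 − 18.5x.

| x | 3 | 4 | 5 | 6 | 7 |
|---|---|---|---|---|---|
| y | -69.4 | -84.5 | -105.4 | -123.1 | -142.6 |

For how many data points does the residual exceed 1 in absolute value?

2

x=3: ŷ = -12.5 − 18.5·3 = -68; e = -69.4 − (-68) = -1.4
x=4: ŷ = -12.5 − 18.5·4 = -86.5; e = -84.5 − (-86.5) = 2
x=5: ŷ = -12.5 − 18.5·5 = -105; e = -105.4 − (-105) = -0.4
x=6: ŷ = -12.5 − 18.5·6 = -123.5; e = -123.1 − (-123.5) = 0.4
x=7: ŷ = -12.5 − 18.5·7 = -142; e = -142.6 − (-142) = -0.6
|e| > 1: x=3 (|e|=1.4), x=4 (|e|=2) → 2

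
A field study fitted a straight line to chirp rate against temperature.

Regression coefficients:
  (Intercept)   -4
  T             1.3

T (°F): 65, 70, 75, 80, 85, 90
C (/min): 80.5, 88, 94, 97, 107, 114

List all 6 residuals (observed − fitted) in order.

T=65: ŷ = -4 + 1.3·65 = 80.5; e = 80.5 − 80.5 = 0
T=70: ŷ = -4 + 1.3·70 = 87; e = 88 − 87 = 1
T=75: ŷ = -4 + 1.3·75 = 93.5; e = 94 − 93.5 = 0.5
T=80: ŷ = -4 + 1.3·80 = 100; e = 97 − 100 = -3
T=85: ŷ = -4 + 1.3·85 = 106.5; e = 107 − 106.5 = 0.5
T=90: ŷ = -4 + 1.3·90 = 113; e = 114 − 113 = 1

0, 1, 0.5, -3, 0.5, 1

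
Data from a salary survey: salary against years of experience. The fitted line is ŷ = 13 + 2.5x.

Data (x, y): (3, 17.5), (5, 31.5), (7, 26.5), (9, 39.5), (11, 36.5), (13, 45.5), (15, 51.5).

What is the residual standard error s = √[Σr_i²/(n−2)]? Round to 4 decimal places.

x=3: ŷ = 13 + 2.5·3 = 20.5; r = 17.5 − 20.5 = -3
x=5: ŷ = 13 + 2.5·5 = 25.5; r = 31.5 − 25.5 = 6
x=7: ŷ = 13 + 2.5·7 = 30.5; r = 26.5 − 30.5 = -4
x=9: ŷ = 13 + 2.5·9 = 35.5; r = 39.5 − 35.5 = 4
x=11: ŷ = 13 + 2.5·11 = 40.5; r = 36.5 − 40.5 = -4
x=13: ŷ = 13 + 2.5·13 = 45.5; r = 45.5 − 45.5 = 0
x=15: ŷ = 13 + 2.5·15 = 50.5; r = 51.5 − 50.5 = 1
SSE = 9 + 36 + 16 + 16 + 16 + 0 + 1 = 94
s = √(94/5) = √18.8 ≈ 4.3359

s = 4.3359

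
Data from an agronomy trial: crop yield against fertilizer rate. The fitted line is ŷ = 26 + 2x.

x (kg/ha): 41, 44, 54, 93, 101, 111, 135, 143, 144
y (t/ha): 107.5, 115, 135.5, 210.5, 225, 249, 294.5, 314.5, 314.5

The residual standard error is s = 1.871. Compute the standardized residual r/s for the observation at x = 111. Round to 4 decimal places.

ŷ = 26 + 2·111 = 248
r = 249 − 248 = 1
r/s = 1 / 1.871 = 0.5345

0.5345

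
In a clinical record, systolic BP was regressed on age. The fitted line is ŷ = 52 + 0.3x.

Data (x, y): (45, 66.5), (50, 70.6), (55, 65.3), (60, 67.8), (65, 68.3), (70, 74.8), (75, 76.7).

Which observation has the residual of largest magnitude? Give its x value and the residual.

x = 50, r = 3.6

x=45: ŷ = 52 + 0.3·45 = 65.5; r = 66.5 − 65.5 = 1
x=50: ŷ = 52 + 0.3·50 = 67; r = 70.6 − 67 = 3.6
x=55: ŷ = 52 + 0.3·55 = 68.5; r = 65.3 − 68.5 = -3.2
x=60: ŷ = 52 + 0.3·60 = 70; r = 67.8 − 70 = -2.2
x=65: ŷ = 52 + 0.3·65 = 71.5; r = 68.3 − 71.5 = -3.2
x=70: ŷ = 52 + 0.3·70 = 73; r = 74.8 − 73 = 1.8
x=75: ŷ = 52 + 0.3·75 = 74.5; r = 76.7 − 74.5 = 2.2
Largest |r| is 3.6 at x = 50, residual 3.6.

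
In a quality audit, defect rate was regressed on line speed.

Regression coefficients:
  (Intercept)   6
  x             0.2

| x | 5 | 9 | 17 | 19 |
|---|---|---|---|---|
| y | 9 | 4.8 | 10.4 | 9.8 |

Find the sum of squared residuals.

SSE = 14

x=5: ŷ = 6 + 0.2·5 = 7; r = 9 − 7 = 2
x=9: ŷ = 6 + 0.2·9 = 7.8; r = 4.8 − 7.8 = -3
x=17: ŷ = 6 + 0.2·17 = 9.4; r = 10.4 − 9.4 = 1
x=19: ŷ = 6 + 0.2·19 = 9.8; r = 9.8 − 9.8 = 0
SSE = 4 + 9 + 1 + 0 = 14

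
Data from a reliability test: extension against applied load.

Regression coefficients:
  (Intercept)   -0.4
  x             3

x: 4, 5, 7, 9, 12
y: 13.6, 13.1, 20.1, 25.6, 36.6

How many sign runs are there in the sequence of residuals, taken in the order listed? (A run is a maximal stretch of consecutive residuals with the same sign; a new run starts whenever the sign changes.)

x=4: ŷ = -0.4 + 3·4 = 11.6; e = 13.6 − 11.6 = 2
x=5: ŷ = -0.4 + 3·5 = 14.6; e = 13.1 − 14.6 = -1.5
x=7: ŷ = -0.4 + 3·7 = 20.6; e = 20.1 − 20.6 = -0.5
x=9: ŷ = -0.4 + 3·9 = 26.6; e = 25.6 − 26.6 = -1
x=12: ŷ = -0.4 + 3·12 = 35.6; e = 36.6 − 35.6 = 1
Signs: + − − − +
Runs: +×1, −×3, +×1 → 3

3 runs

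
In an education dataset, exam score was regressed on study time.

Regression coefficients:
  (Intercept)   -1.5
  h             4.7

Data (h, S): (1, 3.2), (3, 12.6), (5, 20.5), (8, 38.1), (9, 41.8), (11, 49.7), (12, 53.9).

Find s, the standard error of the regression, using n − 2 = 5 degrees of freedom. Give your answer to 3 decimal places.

h=1: ŷ = -1.5 + 4.7·1 = 3.2; r = 3.2 − 3.2 = 0
h=3: ŷ = -1.5 + 4.7·3 = 12.6; r = 12.6 − 12.6 = 0
h=5: ŷ = -1.5 + 4.7·5 = 22; r = 20.5 − 22 = -1.5
h=8: ŷ = -1.5 + 4.7·8 = 36.1; r = 38.1 − 36.1 = 2
h=9: ŷ = -1.5 + 4.7·9 = 40.8; r = 41.8 − 40.8 = 1
h=11: ŷ = -1.5 + 4.7·11 = 50.2; r = 49.7 − 50.2 = -0.5
h=12: ŷ = -1.5 + 4.7·12 = 54.9; r = 53.9 − 54.9 = -1
SSE = 0 + 0 + 2.25 + 4 + 1 + 0.25 + 1 = 8.5
s = √(8.5/5) = √1.7 ≈ 1.304

s = 1.304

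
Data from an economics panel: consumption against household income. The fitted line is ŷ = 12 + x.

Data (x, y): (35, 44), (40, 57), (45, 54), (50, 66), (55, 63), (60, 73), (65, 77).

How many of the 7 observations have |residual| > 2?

x=35: ŷ = 12 + 35 = 47; e = 44 − 47 = -3
x=40: ŷ = 12 + 40 = 52; e = 57 − 52 = 5
x=45: ŷ = 12 + 45 = 57; e = 54 − 57 = -3
x=50: ŷ = 12 + 50 = 62; e = 66 − 62 = 4
x=55: ŷ = 12 + 55 = 67; e = 63 − 67 = -4
x=60: ŷ = 12 + 60 = 72; e = 73 − 72 = 1
x=65: ŷ = 12 + 65 = 77; e = 77 − 77 = 0
|e| > 2: x=35 (|e|=3), x=40 (|e|=5), x=45 (|e|=3), x=50 (|e|=4), x=55 (|e|=4) → 5

5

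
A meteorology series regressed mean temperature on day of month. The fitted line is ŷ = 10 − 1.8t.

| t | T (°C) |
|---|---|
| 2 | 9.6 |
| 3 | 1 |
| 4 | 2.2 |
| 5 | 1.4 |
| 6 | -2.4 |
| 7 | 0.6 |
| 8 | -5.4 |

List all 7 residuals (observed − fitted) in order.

3.2, -3.6, -0.6, 0.4, -1.6, 3.2, -1

t=2: ŷ = 10 − 1.8·2 = 6.4; e = 9.6 − 6.4 = 3.2
t=3: ŷ = 10 − 1.8·3 = 4.6; e = 1 − 4.6 = -3.6
t=4: ŷ = 10 − 1.8·4 = 2.8; e = 2.2 − 2.8 = -0.6
t=5: ŷ = 10 − 1.8·5 = 1; e = 1.4 − 1 = 0.4
t=6: ŷ = 10 − 1.8·6 = -0.8; e = -2.4 − (-0.8) = -1.6
t=7: ŷ = 10 − 1.8·7 = -2.6; e = 0.6 − (-2.6) = 3.2
t=8: ŷ = 10 − 1.8·8 = -4.4; e = -5.4 − (-4.4) = -1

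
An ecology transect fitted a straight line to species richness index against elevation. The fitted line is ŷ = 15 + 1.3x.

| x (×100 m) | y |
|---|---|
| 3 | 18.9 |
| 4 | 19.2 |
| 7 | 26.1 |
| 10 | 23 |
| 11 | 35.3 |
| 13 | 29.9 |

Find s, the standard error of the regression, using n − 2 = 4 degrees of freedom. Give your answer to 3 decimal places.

s = 4.183

x=3: ŷ = 15 + 1.3·3 = 18.9; r = 18.9 − 18.9 = 0
x=4: ŷ = 15 + 1.3·4 = 20.2; r = 19.2 − 20.2 = -1
x=7: ŷ = 15 + 1.3·7 = 24.1; r = 26.1 − 24.1 = 2
x=10: ŷ = 15 + 1.3·10 = 28; r = 23 − 28 = -5
x=11: ŷ = 15 + 1.3·11 = 29.3; r = 35.3 − 29.3 = 6
x=13: ŷ = 15 + 1.3·13 = 31.9; r = 29.9 − 31.9 = -2
SSE = 0 + 1 + 4 + 25 + 36 + 4 = 70
s = √(70/4) = √17.5 ≈ 4.183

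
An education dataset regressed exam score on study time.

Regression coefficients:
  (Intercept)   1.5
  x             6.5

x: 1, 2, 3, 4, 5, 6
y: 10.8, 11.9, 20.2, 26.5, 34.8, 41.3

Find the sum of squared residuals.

x=1: ŷ = 1.5 + 6.5·1 = 8; e = 10.8 − 8 = 2.8
x=2: ŷ = 1.5 + 6.5·2 = 14.5; e = 11.9 − 14.5 = -2.6
x=3: ŷ = 1.5 + 6.5·3 = 21; e = 20.2 − 21 = -0.8
x=4: ŷ = 1.5 + 6.5·4 = 27.5; e = 26.5 − 27.5 = -1
x=5: ŷ = 1.5 + 6.5·5 = 34; e = 34.8 − 34 = 0.8
x=6: ŷ = 1.5 + 6.5·6 = 40.5; e = 41.3 − 40.5 = 0.8
SSE = 7.84 + 6.76 + 0.64 + 1 + 0.64 + 0.64 = 17.52

SSE = 17.52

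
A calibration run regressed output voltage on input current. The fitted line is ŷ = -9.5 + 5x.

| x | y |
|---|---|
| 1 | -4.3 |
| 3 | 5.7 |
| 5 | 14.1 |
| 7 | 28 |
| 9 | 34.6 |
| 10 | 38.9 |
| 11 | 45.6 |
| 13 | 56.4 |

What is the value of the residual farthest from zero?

x=1: ŷ = -9.5 + 5·1 = -4.5; e = -4.3 − (-4.5) = 0.2
x=3: ŷ = -9.5 + 5·3 = 5.5; e = 5.7 − 5.5 = 0.2
x=5: ŷ = -9.5 + 5·5 = 15.5; e = 14.1 − 15.5 = -1.4
x=7: ŷ = -9.5 + 5·7 = 25.5; e = 28 − 25.5 = 2.5
x=9: ŷ = -9.5 + 5·9 = 35.5; e = 34.6 − 35.5 = -0.9
x=10: ŷ = -9.5 + 5·10 = 40.5; e = 38.9 − 40.5 = -1.6
x=11: ŷ = -9.5 + 5·11 = 45.5; e = 45.6 − 45.5 = 0.1
x=13: ŷ = -9.5 + 5·13 = 55.5; e = 56.4 − 55.5 = 0.9
Largest |e| is 2.5 at x = 7, residual 2.5.

e = 2.5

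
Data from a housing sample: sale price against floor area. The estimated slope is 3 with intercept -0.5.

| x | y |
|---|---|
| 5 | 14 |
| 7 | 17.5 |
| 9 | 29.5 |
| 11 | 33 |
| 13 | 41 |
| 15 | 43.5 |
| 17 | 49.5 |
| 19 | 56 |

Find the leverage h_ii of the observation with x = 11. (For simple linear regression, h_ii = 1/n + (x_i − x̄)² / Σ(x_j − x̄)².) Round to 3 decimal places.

h = 0.131

x̄ = (5 + 7 + 9 + 11 + 13 + 15 + 17 + 19)/8 = 12
Σ(x − x̄)² = 49 + 25 + 9 + 1 + 1 + 9 + 25 + 49 = 168
h = 1/8 + (-1)²/168 = 0.125 + 0.00595238 = 0.131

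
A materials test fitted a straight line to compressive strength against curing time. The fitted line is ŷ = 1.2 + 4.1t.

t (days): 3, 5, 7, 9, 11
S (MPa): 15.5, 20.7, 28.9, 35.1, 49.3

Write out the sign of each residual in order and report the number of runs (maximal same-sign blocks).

t=3: ŷ = 1.2 + 4.1·3 = 13.5; e = 15.5 − 13.5 = 2
t=5: ŷ = 1.2 + 4.1·5 = 21.7; e = 20.7 − 21.7 = -1
t=7: ŷ = 1.2 + 4.1·7 = 29.9; e = 28.9 − 29.9 = -1
t=9: ŷ = 1.2 + 4.1·9 = 38.1; e = 35.1 − 38.1 = -3
t=11: ŷ = 1.2 + 4.1·11 = 46.3; e = 49.3 − 46.3 = 3
Signs: + − − − +
Runs: +×1, −×3, +×1 → 3

3 runs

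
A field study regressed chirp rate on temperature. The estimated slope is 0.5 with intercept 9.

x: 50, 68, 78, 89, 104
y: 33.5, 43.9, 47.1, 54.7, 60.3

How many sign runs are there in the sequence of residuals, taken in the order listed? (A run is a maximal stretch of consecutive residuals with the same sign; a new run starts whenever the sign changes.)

5 runs

x=50: ŷ = 9 + 0.5·50 = 34; e = 33.5 − 34 = -0.5
x=68: ŷ = 9 + 0.5·68 = 43; e = 43.9 − 43 = 0.9
x=78: ŷ = 9 + 0.5·78 = 48; e = 47.1 − 48 = -0.9
x=89: ŷ = 9 + 0.5·89 = 53.5; e = 54.7 − 53.5 = 1.2
x=104: ŷ = 9 + 0.5·104 = 61; e = 60.3 − 61 = -0.7
Signs: − + − + −
Runs: −×1, +×1, −×1, +×1, −×1 → 5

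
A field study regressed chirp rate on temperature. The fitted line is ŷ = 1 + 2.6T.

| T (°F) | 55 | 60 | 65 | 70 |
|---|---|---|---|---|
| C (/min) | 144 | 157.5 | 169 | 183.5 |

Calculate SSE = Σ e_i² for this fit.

SSE = 1.5

T=55: ŷ = 1 + 2.6·55 = 144; e = 144 − 144 = 0
T=60: ŷ = 1 + 2.6·60 = 157; e = 157.5 − 157 = 0.5
T=65: ŷ = 1 + 2.6·65 = 170; e = 169 − 170 = -1
T=70: ŷ = 1 + 2.6·70 = 183; e = 183.5 − 183 = 0.5
SSE = 0 + 0.25 + 1 + 0.25 = 1.5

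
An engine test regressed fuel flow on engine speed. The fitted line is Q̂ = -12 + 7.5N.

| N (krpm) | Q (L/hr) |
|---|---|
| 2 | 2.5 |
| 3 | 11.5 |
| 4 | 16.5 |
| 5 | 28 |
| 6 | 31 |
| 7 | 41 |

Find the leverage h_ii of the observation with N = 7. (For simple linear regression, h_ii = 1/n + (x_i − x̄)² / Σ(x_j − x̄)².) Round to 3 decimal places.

h = 0.524

N̄ = (2 + 3 + 4 + 5 + 6 + 7)/6 = 4.5
Σ(N − N̄)² = 6.25 + 2.25 + 0.25 + 0.25 + 2.25 + 6.25 = 17.5
h = 1/6 + (2.5)²/17.5 = 0.166667 + 0.357143 = 0.524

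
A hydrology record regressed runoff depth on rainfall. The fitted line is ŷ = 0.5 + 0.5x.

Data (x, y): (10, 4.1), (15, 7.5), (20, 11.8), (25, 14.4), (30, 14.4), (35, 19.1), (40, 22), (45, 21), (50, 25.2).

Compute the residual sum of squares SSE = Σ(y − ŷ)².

SSE = 14.62

x=10: ŷ = 0.5 + 0.5·10 = 5.5; r = 4.1 − 5.5 = -1.4
x=15: ŷ = 0.5 + 0.5·15 = 8; r = 7.5 − 8 = -0.5
x=20: ŷ = 0.5 + 0.5·20 = 10.5; r = 11.8 − 10.5 = 1.3
x=25: ŷ = 0.5 + 0.5·25 = 13; r = 14.4 − 13 = 1.4
x=30: ŷ = 0.5 + 0.5·30 = 15.5; r = 14.4 − 15.5 = -1.1
x=35: ŷ = 0.5 + 0.5·35 = 18; r = 19.1 − 18 = 1.1
x=40: ŷ = 0.5 + 0.5·40 = 20.5; r = 22 − 20.5 = 1.5
x=45: ŷ = 0.5 + 0.5·45 = 23; r = 21 − 23 = -2
x=50: ŷ = 0.5 + 0.5·50 = 25.5; r = 25.2 − 25.5 = -0.3
SSE = 1.96 + 0.25 + 1.69 + 1.96 + 1.21 + 1.21 + 2.25 + 4 + 0.09 = 14.62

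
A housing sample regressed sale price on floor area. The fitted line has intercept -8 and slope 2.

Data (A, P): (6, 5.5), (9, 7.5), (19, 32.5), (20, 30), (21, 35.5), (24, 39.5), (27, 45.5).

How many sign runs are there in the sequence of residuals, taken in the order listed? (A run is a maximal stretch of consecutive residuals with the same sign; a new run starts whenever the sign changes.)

A=6: P̂ = -8 + 2·6 = 4; e = 5.5 − 4 = 1.5
A=9: P̂ = -8 + 2·9 = 10; e = 7.5 − 10 = -2.5
A=19: P̂ = -8 + 2·19 = 30; e = 32.5 − 30 = 2.5
A=20: P̂ = -8 + 2·20 = 32; e = 30 − 32 = -2
A=21: P̂ = -8 + 2·21 = 34; e = 35.5 − 34 = 1.5
A=24: P̂ = -8 + 2·24 = 40; e = 39.5 − 40 = -0.5
A=27: P̂ = -8 + 2·27 = 46; e = 45.5 − 46 = -0.5
Signs: + − + − + − −
Runs: +×1, −×1, +×1, −×1, +×1, −×2 → 6

6 runs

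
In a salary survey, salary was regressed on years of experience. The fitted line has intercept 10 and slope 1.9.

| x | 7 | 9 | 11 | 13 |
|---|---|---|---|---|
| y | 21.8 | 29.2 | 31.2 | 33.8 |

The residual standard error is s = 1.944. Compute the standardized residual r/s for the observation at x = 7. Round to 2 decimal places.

ŷ = 10 + 1.9·7 = 23.3
r = 21.8 − 23.3 = -1.5
r/s = -1.5 / 1.944 = -0.77

-0.77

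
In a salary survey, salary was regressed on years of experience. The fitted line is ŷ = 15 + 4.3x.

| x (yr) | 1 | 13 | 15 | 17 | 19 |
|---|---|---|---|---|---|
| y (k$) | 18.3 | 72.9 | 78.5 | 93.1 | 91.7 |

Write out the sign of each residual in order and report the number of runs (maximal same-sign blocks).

5 runs

x=1: ŷ = 15 + 4.3·1 = 19.3; e = 18.3 − 19.3 = -1
x=13: ŷ = 15 + 4.3·13 = 70.9; e = 72.9 − 70.9 = 2
x=15: ŷ = 15 + 4.3·15 = 79.5; e = 78.5 − 79.5 = -1
x=17: ŷ = 15 + 4.3·17 = 88.1; e = 93.1 − 88.1 = 5
x=19: ŷ = 15 + 4.3·19 = 96.7; e = 91.7 − 96.7 = -5
Signs: − + − + −
Runs: −×1, +×1, −×1, +×1, −×1 → 5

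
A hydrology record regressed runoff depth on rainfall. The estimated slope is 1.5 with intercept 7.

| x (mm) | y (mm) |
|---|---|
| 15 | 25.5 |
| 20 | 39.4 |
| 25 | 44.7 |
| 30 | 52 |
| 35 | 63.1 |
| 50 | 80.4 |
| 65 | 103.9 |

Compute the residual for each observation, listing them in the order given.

-4, 2.4, 0.2, 0, 3.6, -1.6, -0.6

x=15: ŷ = 7 + 1.5·15 = 29.5; e = 25.5 − 29.5 = -4
x=20: ŷ = 7 + 1.5·20 = 37; e = 39.4 − 37 = 2.4
x=25: ŷ = 7 + 1.5·25 = 44.5; e = 44.7 − 44.5 = 0.2
x=30: ŷ = 7 + 1.5·30 = 52; e = 52 − 52 = 0
x=35: ŷ = 7 + 1.5·35 = 59.5; e = 63.1 − 59.5 = 3.6
x=50: ŷ = 7 + 1.5·50 = 82; e = 80.4 − 82 = -1.6
x=65: ŷ = 7 + 1.5·65 = 104.5; e = 103.9 − 104.5 = -0.6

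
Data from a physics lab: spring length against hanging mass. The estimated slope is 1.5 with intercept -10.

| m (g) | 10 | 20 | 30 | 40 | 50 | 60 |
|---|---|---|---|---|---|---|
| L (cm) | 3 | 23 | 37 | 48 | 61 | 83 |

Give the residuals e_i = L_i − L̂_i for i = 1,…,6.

m=10: L̂ = -10 + 1.5·10 = 5; e = 3 − 5 = -2
m=20: L̂ = -10 + 1.5·20 = 20; e = 23 − 20 = 3
m=30: L̂ = -10 + 1.5·30 = 35; e = 37 − 35 = 2
m=40: L̂ = -10 + 1.5·40 = 50; e = 48 − 50 = -2
m=50: L̂ = -10 + 1.5·50 = 65; e = 61 − 65 = -4
m=60: L̂ = -10 + 1.5·60 = 80; e = 83 − 80 = 3

-2, 3, 2, -2, -4, 3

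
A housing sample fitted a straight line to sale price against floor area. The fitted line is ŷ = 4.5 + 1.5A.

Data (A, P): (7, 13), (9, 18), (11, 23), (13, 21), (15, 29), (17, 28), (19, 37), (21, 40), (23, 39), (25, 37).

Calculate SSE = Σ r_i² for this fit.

A=7: ŷ = 4.5 + 1.5·7 = 15; r = 13 − 15 = -2
A=9: ŷ = 4.5 + 1.5·9 = 18; r = 18 − 18 = 0
A=11: ŷ = 4.5 + 1.5·11 = 21; r = 23 − 21 = 2
A=13: ŷ = 4.5 + 1.5·13 = 24; r = 21 − 24 = -3
A=15: ŷ = 4.5 + 1.5·15 = 27; r = 29 − 27 = 2
A=17: ŷ = 4.5 + 1.5·17 = 30; r = 28 − 30 = -2
A=19: ŷ = 4.5 + 1.5·19 = 33; r = 37 − 33 = 4
A=21: ŷ = 4.5 + 1.5·21 = 36; r = 40 − 36 = 4
A=23: ŷ = 4.5 + 1.5·23 = 39; r = 39 − 39 = 0
A=25: ŷ = 4.5 + 1.5·25 = 42; r = 37 − 42 = -5
SSE = 4 + 0 + 4 + 9 + 4 + 4 + 16 + 16 + 0 + 25 = 82

SSE = 82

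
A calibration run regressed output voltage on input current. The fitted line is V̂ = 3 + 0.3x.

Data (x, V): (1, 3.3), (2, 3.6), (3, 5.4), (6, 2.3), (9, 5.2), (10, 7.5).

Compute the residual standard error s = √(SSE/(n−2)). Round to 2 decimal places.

x=1: V̂ = 3 + 0.3·1 = 3.3; r = 3.3 − 3.3 = 0
x=2: V̂ = 3 + 0.3·2 = 3.6; r = 3.6 − 3.6 = 0
x=3: V̂ = 3 + 0.3·3 = 3.9; r = 5.4 − 3.9 = 1.5
x=6: V̂ = 3 + 0.3·6 = 4.8; r = 2.3 − 4.8 = -2.5
x=9: V̂ = 3 + 0.3·9 = 5.7; r = 5.2 − 5.7 = -0.5
x=10: V̂ = 3 + 0.3·10 = 6; r = 7.5 − 6 = 1.5
SSE = 0 + 0 + 2.25 + 6.25 + 0.25 + 2.25 = 11
s = √(11/4) = √2.75 ≈ 1.66

s = 1.66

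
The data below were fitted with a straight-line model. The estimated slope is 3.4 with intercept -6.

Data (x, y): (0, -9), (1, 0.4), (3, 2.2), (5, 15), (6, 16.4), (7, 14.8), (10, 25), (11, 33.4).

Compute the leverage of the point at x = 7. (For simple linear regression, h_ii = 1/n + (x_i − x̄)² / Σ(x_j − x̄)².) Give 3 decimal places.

h = 0.149

x̄ = (0 + 1 + 3 + 5 + 6 + 7 + 10 + 11)/8 = 5.375
Σ(x − x̄)² = 28.8906 + 19.1406 + 5.64062 + 0.140625 + 0.390625 + 2.64062 + 21.3906 + 31.6406 = 109.875
h = 1/8 + (1.625)²/109.875 = 0.125 + 0.024033 = 0.149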